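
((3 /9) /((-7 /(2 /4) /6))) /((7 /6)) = -6 /49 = -0.12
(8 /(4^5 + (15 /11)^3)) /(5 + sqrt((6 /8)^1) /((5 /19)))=5324000 /1936074023 - 2023120 * sqrt(3) /1936074023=0.00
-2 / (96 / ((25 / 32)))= -25 / 1536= -0.02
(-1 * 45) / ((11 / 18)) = -810 / 11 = -73.64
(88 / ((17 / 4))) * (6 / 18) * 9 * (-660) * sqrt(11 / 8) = -174240 * sqrt(22) / 17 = -48074.00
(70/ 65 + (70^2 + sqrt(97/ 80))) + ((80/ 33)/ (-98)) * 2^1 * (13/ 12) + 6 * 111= sqrt(485)/ 20 + 351073192/ 63063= 5568.12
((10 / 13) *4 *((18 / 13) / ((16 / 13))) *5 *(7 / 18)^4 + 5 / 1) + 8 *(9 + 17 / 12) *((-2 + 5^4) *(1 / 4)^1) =1968875185 / 151632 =12984.56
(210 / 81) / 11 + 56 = 56.24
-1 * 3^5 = -243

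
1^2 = 1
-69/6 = -23/2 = -11.50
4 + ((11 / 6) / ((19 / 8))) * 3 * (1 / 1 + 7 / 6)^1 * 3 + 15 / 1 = 647 / 19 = 34.05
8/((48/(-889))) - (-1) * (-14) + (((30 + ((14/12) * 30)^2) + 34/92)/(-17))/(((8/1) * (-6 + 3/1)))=-159.09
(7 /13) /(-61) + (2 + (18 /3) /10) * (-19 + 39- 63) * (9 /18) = -443357 /7930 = -55.91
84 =84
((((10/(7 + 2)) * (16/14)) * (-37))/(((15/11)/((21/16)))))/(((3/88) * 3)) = -442.17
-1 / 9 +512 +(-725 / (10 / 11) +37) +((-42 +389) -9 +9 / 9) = 1627 / 18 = 90.39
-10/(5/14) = -28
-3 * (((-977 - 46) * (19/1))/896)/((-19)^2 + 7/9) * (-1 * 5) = -238545/265216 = -0.90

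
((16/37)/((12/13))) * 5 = 260/111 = 2.34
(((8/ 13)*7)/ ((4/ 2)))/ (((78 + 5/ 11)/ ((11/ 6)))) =1694/ 33657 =0.05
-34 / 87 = -0.39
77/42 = 11/6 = 1.83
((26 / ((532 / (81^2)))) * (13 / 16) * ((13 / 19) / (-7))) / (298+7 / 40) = -72072585 / 843906812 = -0.09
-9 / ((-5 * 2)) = 9 / 10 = 0.90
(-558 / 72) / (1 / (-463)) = 14353 / 4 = 3588.25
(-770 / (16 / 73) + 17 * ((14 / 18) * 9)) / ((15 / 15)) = -27153 / 8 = -3394.12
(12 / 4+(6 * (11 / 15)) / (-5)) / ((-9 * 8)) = -53 / 1800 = -0.03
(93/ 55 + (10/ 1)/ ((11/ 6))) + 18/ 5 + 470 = 26441/ 55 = 480.75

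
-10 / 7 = -1.43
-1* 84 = -84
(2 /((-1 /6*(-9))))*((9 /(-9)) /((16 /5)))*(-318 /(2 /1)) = 265 /4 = 66.25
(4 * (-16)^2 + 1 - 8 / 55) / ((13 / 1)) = 56367 / 715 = 78.83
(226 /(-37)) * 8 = -1808 /37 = -48.86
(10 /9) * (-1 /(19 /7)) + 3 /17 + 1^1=2230 /2907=0.77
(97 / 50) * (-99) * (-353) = 3389859 / 50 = 67797.18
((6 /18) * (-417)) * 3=-417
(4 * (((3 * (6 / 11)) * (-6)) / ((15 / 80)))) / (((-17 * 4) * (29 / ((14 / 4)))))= 2016 / 5423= 0.37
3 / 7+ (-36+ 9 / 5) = -1182 / 35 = -33.77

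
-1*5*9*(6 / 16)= -135 / 8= -16.88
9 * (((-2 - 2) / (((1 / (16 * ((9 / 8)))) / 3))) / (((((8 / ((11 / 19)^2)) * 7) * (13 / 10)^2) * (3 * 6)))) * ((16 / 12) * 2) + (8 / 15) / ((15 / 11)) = -60428456 / 96089175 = -0.63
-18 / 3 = -6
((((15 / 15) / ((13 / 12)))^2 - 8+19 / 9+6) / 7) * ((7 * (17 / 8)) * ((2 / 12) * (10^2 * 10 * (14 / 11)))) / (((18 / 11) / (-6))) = -21791875 / 13689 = -1591.93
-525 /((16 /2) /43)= -2821.88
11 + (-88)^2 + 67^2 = 12244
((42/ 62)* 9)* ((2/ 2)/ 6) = 63/ 62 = 1.02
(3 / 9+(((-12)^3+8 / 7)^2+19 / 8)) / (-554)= -3506877041 / 651504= -5382.74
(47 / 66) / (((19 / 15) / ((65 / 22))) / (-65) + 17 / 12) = 1985750 / 3931983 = 0.51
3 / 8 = 0.38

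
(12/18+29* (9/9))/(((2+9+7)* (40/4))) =0.16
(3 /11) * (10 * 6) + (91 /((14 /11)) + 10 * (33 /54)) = 18607 /198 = 93.97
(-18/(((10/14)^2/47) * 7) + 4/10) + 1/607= -3588559/15175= -236.48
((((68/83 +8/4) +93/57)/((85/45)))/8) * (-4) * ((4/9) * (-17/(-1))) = -14038/1577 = -8.90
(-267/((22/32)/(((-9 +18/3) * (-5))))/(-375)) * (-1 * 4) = -17088/275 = -62.14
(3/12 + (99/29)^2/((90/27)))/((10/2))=63011/84100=0.75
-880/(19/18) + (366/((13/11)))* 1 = -523.99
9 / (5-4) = 9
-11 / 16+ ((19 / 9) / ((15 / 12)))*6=9.45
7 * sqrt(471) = 151.92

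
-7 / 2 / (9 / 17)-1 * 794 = -14411 / 18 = -800.61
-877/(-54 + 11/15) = 16.46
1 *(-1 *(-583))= 583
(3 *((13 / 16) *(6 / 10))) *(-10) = -117 / 8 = -14.62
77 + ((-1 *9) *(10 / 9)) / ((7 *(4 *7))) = 7541 / 98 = 76.95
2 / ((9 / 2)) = 4 / 9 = 0.44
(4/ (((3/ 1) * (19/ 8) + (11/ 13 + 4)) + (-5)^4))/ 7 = 416/ 463715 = 0.00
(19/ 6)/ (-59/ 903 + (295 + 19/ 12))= 11438/ 1071023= 0.01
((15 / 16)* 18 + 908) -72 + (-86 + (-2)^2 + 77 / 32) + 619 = 44553 / 32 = 1392.28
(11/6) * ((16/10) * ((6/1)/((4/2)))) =44/5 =8.80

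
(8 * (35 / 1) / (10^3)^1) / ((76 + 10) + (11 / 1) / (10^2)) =28 / 8611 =0.00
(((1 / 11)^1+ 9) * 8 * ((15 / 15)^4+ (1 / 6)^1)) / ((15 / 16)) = 8960 / 99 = 90.51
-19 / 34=-0.56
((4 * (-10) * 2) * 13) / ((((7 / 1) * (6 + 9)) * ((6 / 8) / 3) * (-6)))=416 / 63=6.60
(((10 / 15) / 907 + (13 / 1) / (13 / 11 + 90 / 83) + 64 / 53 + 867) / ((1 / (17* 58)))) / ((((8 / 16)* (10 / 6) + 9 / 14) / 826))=1486633591334595592 / 3083225869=482168240.18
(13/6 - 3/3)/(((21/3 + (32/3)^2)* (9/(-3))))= -0.00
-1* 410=-410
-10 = -10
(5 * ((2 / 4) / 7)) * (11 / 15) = 11 / 42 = 0.26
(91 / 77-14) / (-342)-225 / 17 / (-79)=345271 / 1684122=0.21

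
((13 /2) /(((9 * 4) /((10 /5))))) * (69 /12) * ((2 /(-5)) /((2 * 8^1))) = -299 /5760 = -0.05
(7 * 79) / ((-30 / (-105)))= 3871 / 2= 1935.50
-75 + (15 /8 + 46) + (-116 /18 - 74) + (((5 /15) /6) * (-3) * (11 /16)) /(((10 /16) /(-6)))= -38329 /360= -106.47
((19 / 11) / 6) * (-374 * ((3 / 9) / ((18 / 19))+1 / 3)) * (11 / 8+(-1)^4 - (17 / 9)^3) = 304188803 / 944784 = 321.97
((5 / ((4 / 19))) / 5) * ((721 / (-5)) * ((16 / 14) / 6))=-1957 / 15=-130.47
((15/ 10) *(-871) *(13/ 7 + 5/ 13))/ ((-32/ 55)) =563805/ 112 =5033.97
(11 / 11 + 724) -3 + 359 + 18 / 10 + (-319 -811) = -47.20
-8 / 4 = -2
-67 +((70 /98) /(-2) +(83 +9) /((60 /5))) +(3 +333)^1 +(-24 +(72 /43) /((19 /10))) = 8687989 /34314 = 253.19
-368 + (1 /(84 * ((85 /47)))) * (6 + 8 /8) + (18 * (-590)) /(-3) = 3235487 /1020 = 3172.05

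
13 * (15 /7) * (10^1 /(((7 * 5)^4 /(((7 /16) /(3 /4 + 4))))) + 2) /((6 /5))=42360513 /912380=46.43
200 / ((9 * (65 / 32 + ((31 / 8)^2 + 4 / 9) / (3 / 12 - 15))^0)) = 200 / 9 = 22.22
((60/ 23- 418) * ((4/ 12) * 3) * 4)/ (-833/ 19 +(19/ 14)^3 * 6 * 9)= -996214688/ 54643193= -18.23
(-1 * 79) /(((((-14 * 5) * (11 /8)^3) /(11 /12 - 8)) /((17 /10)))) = -730592 /139755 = -5.23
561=561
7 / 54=0.13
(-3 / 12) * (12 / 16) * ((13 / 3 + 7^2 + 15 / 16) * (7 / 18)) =-18235 / 4608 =-3.96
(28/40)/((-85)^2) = 7/72250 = 0.00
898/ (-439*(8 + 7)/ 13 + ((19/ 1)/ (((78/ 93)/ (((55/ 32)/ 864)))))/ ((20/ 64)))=-40345344/ 22751281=-1.77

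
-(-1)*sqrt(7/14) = 0.71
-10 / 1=-10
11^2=121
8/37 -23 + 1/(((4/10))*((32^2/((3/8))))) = -13811157/606208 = -22.78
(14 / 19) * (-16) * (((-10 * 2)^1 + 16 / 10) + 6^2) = -19712 / 95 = -207.49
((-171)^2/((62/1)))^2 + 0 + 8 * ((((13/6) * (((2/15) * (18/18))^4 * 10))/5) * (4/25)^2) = 81161628103514531/364879687500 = 222433.94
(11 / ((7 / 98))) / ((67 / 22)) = 3388 / 67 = 50.57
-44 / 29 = -1.52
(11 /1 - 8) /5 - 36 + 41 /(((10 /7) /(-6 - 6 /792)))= -274319 /1320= -207.82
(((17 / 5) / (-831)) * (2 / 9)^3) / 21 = -136 / 63608895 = -0.00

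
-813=-813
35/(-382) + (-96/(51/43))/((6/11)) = -2892761/19482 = -148.48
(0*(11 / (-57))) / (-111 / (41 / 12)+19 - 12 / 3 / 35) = 0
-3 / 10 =-0.30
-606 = -606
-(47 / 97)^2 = -2209 / 9409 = -0.23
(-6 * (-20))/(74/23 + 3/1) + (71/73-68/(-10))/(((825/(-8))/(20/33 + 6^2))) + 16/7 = 17025201112/904278375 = 18.83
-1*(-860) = 860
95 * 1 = 95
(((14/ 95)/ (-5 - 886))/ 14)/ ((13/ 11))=-0.00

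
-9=-9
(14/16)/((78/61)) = 427/624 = 0.68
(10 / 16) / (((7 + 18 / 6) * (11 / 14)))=7 / 88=0.08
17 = 17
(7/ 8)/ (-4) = -7/ 32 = -0.22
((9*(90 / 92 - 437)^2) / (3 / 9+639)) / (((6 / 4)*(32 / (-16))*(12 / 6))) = -3620549241 / 8116976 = -446.05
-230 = -230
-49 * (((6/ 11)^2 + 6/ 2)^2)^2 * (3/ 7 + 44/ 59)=-86046133771395/ 12647173979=-6803.59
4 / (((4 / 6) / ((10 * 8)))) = 480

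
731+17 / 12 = 8789 / 12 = 732.42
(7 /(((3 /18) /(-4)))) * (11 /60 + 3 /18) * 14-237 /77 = -318117 /385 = -826.28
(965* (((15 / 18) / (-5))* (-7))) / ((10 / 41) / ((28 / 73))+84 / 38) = 36835015 / 93129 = 395.53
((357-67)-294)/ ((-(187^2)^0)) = 4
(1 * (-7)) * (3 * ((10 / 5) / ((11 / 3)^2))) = -378 / 121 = -3.12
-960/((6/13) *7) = -2080/7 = -297.14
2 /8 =0.25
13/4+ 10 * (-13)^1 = -507/4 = -126.75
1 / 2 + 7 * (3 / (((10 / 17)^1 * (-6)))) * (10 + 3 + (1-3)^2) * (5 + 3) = -8087 / 10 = -808.70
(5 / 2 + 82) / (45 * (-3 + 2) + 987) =169 / 1884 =0.09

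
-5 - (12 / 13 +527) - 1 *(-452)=-1052 / 13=-80.92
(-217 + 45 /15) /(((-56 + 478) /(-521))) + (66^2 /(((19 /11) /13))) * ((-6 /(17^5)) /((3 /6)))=1502325392345 /5692206713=263.93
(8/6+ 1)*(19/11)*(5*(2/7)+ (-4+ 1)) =-19/3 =-6.33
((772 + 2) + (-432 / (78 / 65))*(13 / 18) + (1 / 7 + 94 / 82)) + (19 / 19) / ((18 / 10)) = 1332427 / 2583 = 515.84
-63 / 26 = -2.42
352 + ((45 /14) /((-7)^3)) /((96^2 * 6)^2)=574261555101691 /1631424872448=352.00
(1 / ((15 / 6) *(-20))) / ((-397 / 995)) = 199 / 3970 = 0.05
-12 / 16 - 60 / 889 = -2907 / 3556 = -0.82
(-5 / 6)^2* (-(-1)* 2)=1.39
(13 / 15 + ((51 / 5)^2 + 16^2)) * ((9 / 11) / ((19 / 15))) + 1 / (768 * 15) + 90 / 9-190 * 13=-5361610543 / 2407680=-2226.88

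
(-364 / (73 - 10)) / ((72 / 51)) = -4.09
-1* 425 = -425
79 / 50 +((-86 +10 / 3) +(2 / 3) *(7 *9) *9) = 44537 / 150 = 296.91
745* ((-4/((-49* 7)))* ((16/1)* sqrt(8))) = 393.18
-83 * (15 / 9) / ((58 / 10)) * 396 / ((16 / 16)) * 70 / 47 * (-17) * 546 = 177963786000 / 1363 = 130567708.00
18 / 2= 9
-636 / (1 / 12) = -7632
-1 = -1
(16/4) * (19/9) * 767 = 58292/9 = 6476.89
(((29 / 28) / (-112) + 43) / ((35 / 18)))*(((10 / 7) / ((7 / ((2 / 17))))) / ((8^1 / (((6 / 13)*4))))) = 3640113 / 29714776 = 0.12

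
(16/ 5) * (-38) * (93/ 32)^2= -164331/ 160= -1027.07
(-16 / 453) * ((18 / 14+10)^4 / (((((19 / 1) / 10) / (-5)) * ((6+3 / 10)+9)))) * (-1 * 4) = -1246402592000 / 3161807271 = -394.21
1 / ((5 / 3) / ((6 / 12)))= 3 / 10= 0.30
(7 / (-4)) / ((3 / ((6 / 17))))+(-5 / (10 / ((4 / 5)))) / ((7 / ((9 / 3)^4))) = -5753 / 1190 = -4.83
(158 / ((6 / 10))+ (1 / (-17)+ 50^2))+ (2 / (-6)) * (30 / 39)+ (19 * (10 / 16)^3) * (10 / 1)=158944887 / 56576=2809.40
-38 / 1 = -38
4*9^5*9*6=12754584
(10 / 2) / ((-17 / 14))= -70 / 17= -4.12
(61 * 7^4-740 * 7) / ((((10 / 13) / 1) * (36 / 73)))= 134075669 / 360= 372432.41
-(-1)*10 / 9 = 10 / 9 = 1.11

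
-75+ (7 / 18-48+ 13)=-1973 / 18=-109.61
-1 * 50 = -50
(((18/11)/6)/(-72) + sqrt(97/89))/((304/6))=-1/13376 + 3*sqrt(8633)/13528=0.02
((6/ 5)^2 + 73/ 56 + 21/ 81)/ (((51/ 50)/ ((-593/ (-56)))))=67309651/ 2159136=31.17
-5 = -5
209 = 209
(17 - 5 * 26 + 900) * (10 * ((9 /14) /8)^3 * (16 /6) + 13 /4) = 225547117 /87808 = 2568.64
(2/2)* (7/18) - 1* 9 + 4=-83/18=-4.61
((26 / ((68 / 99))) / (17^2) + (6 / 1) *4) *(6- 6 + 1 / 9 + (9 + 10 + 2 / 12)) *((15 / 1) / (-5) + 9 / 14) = -43097747 / 39304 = -1096.52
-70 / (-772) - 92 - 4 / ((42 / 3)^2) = -1738759 / 18914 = -91.93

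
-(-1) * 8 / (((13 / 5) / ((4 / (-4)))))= -40 / 13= -3.08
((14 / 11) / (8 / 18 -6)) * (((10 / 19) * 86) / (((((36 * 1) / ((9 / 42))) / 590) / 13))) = -473.41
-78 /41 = -1.90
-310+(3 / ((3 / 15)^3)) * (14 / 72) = -2845 / 12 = -237.08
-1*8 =-8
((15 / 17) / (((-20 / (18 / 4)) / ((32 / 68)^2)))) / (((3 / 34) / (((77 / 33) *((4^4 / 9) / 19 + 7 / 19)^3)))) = -3635717008 / 481686993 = -7.55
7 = 7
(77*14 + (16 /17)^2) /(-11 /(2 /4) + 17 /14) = -4365172 /84099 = -51.91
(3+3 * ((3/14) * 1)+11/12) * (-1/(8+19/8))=-0.44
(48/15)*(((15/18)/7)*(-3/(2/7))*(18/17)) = -72/17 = -4.24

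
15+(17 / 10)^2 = 17.89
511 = 511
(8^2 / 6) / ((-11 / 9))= -96 / 11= -8.73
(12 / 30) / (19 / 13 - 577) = -0.00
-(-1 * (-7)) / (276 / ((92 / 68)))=-7 / 204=-0.03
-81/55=-1.47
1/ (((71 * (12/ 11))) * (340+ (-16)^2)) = 11/ 507792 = 0.00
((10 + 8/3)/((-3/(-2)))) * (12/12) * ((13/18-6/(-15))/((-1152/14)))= -13433/116640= -0.12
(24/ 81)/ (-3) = -8/ 81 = -0.10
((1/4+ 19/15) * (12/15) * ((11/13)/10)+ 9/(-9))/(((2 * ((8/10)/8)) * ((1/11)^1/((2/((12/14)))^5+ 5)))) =-3660.27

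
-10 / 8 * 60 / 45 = -5 / 3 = -1.67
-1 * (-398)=398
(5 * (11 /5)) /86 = 11 /86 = 0.13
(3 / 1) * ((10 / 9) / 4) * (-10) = -25 / 3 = -8.33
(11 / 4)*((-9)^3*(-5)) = 40095 / 4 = 10023.75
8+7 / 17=143 / 17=8.41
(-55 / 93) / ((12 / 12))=-55 / 93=-0.59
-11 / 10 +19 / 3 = 157 / 30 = 5.23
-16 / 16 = -1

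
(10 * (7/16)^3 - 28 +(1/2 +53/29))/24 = -491667/475136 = -1.03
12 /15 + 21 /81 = 143 /135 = 1.06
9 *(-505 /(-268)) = 4545 /268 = 16.96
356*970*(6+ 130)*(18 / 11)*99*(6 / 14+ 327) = 2491106118582.86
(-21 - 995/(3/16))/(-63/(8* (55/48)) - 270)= 879065/45684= 19.24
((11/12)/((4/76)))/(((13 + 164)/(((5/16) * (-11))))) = -11495/33984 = -0.34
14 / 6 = 7 / 3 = 2.33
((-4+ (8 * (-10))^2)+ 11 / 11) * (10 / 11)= 63970 / 11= 5815.45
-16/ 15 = -1.07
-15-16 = -31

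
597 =597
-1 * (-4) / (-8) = -1 / 2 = -0.50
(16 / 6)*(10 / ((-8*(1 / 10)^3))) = -10000 / 3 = -3333.33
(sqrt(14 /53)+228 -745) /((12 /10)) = -2585 /6+5 * sqrt(742) /318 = -430.41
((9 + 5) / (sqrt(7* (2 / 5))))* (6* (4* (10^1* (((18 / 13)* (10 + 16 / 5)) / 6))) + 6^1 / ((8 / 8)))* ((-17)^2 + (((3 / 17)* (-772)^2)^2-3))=30631473490931556* sqrt(70) / 3757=68214345019165.90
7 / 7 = 1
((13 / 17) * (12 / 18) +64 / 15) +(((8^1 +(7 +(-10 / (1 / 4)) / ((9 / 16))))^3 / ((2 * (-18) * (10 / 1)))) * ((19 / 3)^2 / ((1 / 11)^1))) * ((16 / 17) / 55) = 18620906944 / 5019165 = 3709.96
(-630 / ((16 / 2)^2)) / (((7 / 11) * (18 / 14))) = -385 / 32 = -12.03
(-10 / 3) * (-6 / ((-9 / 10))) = -200 / 9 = -22.22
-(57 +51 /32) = -1875 /32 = -58.59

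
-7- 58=-65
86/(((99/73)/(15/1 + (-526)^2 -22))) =192991998/11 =17544727.09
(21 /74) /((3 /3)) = 21 /74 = 0.28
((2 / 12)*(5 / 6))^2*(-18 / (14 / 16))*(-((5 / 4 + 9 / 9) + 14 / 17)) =5225 / 4284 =1.22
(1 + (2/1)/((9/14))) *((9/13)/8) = 37/104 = 0.36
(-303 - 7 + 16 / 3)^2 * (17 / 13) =14201732 / 117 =121382.32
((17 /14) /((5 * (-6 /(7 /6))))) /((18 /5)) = -17 /1296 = -0.01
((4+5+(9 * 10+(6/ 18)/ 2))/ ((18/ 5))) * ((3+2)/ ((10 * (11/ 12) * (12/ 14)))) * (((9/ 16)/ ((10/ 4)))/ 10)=833/ 2112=0.39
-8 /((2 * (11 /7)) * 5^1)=-28 /55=-0.51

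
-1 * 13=-13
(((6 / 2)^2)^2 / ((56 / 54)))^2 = 4782969 / 784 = 6100.73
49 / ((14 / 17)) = 119 / 2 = 59.50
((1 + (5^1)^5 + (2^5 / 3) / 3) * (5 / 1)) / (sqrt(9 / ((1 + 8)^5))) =1267470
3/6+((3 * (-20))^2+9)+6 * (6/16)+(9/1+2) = 14491/4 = 3622.75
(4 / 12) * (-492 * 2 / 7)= -328 / 7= -46.86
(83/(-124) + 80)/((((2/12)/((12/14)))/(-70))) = -885330/31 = -28559.03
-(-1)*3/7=0.43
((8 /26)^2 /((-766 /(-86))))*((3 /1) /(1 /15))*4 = 123840 /64727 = 1.91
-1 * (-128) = 128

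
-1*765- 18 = -783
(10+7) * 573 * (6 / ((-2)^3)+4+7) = 399381 / 4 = 99845.25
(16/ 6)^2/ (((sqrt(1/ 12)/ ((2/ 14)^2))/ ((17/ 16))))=136*sqrt(3)/ 441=0.53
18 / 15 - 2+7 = 31 / 5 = 6.20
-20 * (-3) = 60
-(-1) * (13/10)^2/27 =0.06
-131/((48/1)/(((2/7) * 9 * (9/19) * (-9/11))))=31833/11704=2.72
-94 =-94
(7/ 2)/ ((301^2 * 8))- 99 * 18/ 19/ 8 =-46128833/ 3934672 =-11.72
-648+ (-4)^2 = -632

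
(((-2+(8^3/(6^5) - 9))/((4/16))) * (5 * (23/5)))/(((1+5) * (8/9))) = -188.61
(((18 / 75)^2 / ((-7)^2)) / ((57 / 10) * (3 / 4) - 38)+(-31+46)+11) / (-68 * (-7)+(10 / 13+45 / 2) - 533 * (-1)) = 0.03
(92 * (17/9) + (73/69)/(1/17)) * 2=79390/207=383.53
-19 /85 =-0.22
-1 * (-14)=14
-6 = -6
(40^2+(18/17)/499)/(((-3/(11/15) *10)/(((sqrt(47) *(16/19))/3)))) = -1194407984 *sqrt(47)/108794475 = -75.27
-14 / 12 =-7 / 6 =-1.17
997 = 997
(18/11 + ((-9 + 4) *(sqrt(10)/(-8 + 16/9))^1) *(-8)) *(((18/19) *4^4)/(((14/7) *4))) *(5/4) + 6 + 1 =14423/209 - 32400 *sqrt(10)/133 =-701.35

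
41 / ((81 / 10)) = 410 / 81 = 5.06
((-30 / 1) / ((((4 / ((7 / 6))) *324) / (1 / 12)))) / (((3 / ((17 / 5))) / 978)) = -19397 / 7776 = -2.49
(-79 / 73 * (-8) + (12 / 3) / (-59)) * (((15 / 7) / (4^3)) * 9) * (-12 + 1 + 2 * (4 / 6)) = -12069945 / 482384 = -25.02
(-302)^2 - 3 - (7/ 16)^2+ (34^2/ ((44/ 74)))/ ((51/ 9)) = 257787621/ 2816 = 91543.90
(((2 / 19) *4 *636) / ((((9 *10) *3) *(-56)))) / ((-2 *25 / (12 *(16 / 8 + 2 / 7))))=3392 / 349125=0.01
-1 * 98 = -98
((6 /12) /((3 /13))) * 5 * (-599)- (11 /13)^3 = -85548181 /13182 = -6489.77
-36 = -36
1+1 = 2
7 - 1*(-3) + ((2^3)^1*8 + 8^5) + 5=32847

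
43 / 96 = 0.45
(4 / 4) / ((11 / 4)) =4 / 11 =0.36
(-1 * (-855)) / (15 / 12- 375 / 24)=-1368 / 23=-59.48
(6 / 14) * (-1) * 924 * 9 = -3564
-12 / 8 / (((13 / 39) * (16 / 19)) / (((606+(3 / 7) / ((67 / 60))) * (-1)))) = 24315687 / 7504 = 3240.36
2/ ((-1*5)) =-2/ 5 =-0.40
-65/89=-0.73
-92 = -92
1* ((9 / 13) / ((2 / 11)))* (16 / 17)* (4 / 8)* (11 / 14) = 2178 / 1547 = 1.41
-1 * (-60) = 60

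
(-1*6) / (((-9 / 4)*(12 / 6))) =4 / 3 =1.33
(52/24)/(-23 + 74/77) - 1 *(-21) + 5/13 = 2817583/132366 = 21.29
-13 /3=-4.33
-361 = -361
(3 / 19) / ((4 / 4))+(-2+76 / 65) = -0.67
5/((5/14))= 14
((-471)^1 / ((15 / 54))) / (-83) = 8478 / 415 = 20.43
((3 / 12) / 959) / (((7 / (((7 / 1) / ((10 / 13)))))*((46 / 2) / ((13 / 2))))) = 169 / 1764560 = 0.00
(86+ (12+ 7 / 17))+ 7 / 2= 101.91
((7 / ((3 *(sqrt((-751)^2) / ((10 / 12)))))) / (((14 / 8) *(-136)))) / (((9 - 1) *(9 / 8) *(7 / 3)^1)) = -5 / 9651852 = -0.00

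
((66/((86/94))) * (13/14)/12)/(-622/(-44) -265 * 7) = -73931/24380398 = -0.00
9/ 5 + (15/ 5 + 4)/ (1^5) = 44/ 5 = 8.80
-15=-15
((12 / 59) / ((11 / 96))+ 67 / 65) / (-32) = -118363 / 1349920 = -0.09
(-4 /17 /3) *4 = -16 /51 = -0.31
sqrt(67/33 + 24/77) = sqrt(124971)/231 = 1.53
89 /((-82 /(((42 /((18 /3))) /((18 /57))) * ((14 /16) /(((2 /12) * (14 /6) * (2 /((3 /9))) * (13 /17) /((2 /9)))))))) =-201229 /76752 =-2.62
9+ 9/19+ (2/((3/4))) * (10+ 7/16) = 4253/114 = 37.31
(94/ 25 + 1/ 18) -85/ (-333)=7531/ 1850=4.07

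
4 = 4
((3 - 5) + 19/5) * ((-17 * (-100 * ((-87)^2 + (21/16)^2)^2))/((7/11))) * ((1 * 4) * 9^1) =284479668805278375/28672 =9921863448844.81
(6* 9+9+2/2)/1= 64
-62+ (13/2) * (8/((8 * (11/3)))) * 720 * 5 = 69518/11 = 6319.82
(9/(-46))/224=-0.00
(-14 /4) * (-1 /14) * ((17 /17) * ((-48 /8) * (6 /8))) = -9 /8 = -1.12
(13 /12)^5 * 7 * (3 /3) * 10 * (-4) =-12995255 /31104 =-417.80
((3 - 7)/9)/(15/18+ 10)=-0.04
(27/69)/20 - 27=-26.98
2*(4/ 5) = 1.60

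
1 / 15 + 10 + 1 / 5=154 / 15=10.27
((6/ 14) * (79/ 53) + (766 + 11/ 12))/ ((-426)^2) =3417157/ 807931152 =0.00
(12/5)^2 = 144/25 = 5.76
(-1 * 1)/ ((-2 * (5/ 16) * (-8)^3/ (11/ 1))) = -0.03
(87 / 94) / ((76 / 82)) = 3567 / 3572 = 1.00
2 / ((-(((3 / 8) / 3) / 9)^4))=-53747712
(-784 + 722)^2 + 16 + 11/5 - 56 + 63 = 19346/5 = 3869.20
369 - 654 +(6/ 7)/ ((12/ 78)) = -1956/ 7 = -279.43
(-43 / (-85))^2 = 1849 / 7225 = 0.26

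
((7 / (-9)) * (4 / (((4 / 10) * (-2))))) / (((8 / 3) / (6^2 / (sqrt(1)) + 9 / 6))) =875 / 16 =54.69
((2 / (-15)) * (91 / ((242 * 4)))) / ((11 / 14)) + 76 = 3034043 / 39930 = 75.98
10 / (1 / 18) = 180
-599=-599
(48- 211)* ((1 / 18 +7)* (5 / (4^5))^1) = -103505 / 18432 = -5.62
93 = 93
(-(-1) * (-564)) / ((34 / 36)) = -10152 / 17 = -597.18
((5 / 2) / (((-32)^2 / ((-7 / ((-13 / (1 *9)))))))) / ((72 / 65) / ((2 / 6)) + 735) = 525 / 32761856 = 0.00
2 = 2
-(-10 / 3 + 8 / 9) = 22 / 9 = 2.44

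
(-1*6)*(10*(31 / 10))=-186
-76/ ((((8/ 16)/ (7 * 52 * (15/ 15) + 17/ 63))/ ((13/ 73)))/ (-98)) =634861136/ 657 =966303.10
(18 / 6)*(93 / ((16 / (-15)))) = -261.56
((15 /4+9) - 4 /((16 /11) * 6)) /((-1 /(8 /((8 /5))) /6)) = -1475 /4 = -368.75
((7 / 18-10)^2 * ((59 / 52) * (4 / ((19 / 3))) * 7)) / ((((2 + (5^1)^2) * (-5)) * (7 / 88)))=-38847842 / 900315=-43.15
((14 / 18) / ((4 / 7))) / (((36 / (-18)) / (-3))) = 49 / 24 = 2.04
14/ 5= 2.80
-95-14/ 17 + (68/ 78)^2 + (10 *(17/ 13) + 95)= 336488/ 25857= 13.01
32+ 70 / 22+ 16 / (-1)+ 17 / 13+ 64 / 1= 12082 / 143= 84.49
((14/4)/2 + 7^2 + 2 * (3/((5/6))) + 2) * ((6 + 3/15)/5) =37169/500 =74.34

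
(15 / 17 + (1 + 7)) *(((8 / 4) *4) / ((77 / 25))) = 30200 / 1309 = 23.07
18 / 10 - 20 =-91 / 5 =-18.20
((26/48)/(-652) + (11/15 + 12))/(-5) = -996191/391200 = -2.55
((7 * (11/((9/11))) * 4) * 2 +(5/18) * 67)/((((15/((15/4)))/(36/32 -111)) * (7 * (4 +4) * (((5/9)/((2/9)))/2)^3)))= -1356297/7000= -193.76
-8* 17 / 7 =-136 / 7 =-19.43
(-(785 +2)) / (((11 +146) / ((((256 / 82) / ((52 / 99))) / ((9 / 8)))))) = -2216192 / 83681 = -26.48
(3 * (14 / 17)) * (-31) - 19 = -1625 / 17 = -95.59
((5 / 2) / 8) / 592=5 / 9472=0.00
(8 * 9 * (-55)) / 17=-3960 / 17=-232.94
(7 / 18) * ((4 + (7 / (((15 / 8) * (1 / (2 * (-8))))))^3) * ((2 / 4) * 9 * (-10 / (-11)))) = -2517583726 / 7425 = -339068.52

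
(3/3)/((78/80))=40/39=1.03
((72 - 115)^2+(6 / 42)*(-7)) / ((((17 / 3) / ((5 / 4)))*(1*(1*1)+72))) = 6930 / 1241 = 5.58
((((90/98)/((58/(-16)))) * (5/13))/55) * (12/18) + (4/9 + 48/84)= 1855696/1828827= 1.01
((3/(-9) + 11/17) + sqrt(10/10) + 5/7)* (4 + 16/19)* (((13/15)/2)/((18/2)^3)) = 432952/74172105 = 0.01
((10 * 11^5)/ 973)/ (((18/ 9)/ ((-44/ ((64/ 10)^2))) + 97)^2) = 121794818750/ 666020999637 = 0.18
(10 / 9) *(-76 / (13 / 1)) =-760 / 117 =-6.50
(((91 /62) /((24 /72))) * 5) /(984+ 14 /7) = 1365 /61132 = 0.02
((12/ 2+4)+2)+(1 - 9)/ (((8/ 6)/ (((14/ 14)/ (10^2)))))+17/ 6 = 1108/ 75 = 14.77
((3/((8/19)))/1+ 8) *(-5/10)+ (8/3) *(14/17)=-4379/816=-5.37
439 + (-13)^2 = 608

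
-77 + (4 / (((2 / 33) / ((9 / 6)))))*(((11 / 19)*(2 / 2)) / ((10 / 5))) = -1837 / 38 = -48.34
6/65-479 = -31129/65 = -478.91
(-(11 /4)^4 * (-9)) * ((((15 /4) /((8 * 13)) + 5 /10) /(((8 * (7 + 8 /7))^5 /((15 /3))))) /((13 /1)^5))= 274369485005 /86622708963564576571392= 0.00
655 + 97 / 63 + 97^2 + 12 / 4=634318 / 63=10068.54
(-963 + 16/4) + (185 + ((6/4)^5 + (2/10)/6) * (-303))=-493601/160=-3085.01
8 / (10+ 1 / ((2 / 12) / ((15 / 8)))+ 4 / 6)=96 / 263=0.37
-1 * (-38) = 38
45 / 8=5.62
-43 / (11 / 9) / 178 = -387 / 1958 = -0.20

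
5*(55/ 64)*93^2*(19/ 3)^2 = 95403275/ 64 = 1490676.17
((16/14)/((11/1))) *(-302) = -2416/77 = -31.38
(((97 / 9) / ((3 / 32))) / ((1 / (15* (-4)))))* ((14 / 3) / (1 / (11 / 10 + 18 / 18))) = -67598.22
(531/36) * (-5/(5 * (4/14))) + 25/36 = -3667/72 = -50.93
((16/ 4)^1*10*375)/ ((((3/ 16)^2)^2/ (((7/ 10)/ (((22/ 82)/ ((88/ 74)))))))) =37617664000/ 999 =37655319.32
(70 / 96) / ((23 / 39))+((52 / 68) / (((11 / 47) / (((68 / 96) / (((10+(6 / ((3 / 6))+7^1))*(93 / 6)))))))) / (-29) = 391399853 / 316606224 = 1.24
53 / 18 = 2.94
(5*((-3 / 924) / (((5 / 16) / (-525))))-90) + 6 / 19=-62.41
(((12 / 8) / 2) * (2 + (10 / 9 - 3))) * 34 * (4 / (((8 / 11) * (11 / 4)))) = 5.67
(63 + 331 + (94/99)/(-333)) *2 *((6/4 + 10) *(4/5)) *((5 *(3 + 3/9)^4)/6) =5974895840000/8010981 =745838.22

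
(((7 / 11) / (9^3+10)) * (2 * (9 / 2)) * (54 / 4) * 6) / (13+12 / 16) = 20412 / 447095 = 0.05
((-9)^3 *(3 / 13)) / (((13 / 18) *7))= -39366 / 1183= -33.28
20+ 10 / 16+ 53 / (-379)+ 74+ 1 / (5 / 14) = 1474843 / 15160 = 97.29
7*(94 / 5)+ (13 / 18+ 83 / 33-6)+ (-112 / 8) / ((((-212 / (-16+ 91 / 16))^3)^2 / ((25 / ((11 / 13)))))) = 48568211349320348812118689 / 376973016495723003248640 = 128.84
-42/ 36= -7/ 6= -1.17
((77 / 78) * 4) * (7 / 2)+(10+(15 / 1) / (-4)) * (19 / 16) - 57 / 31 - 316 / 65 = 5626063 / 386880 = 14.54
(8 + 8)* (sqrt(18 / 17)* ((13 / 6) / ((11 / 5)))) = 520* sqrt(34) / 187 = 16.21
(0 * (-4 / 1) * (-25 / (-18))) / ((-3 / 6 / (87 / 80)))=0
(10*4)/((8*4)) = 1.25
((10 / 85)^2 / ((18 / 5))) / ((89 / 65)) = 650 / 231489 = 0.00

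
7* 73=511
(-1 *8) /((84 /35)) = -10 /3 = -3.33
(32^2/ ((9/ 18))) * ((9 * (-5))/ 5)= -18432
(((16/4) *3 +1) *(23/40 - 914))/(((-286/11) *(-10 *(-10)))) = 36537/8000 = 4.57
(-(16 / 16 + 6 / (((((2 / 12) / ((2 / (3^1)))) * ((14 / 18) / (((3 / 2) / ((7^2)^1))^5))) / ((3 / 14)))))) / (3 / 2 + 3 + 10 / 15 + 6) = -332190951873 / 3709464969868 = -0.09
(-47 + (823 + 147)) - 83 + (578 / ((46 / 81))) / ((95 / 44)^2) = 219682824 / 207575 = 1058.33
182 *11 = 2002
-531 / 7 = -75.86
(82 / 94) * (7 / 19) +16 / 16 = 1180 / 893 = 1.32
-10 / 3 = -3.33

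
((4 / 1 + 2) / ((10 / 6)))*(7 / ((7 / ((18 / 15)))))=108 / 25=4.32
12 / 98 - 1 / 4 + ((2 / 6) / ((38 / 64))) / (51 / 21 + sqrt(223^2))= -1102373 / 8814708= -0.13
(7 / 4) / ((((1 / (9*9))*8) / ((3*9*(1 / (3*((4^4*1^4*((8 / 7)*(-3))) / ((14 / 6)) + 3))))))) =-83349 / 195040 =-0.43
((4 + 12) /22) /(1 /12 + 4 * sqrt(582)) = -96 /14750197 + 4608 * sqrt(582) /14750197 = 0.01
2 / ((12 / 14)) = 7 / 3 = 2.33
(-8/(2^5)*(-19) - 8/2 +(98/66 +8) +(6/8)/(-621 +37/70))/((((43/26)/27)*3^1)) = 176013159/3160586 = 55.69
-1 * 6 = -6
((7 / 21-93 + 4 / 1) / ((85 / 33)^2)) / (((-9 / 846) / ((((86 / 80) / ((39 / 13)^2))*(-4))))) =-65047906 / 108375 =-600.21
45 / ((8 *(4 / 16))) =45 / 2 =22.50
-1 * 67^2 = -4489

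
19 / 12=1.58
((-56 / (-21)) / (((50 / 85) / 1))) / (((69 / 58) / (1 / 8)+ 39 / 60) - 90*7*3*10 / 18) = -7888 / 1809309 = -0.00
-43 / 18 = -2.39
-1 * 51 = -51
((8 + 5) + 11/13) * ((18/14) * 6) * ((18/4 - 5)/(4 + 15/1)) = -4860/1729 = -2.81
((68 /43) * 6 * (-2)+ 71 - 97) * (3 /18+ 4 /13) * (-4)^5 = 36637696 /1677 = 21847.17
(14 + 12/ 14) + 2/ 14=15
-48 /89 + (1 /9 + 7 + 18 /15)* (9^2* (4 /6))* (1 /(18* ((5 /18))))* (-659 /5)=-131618844 /11125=-11830.91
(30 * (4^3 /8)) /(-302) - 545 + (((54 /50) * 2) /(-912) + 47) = -286209759 /573800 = -498.80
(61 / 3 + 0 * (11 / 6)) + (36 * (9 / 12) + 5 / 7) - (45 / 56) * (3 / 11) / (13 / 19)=47.73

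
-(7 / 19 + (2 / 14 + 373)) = -49677 / 133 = -373.51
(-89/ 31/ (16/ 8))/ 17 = -0.08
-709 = -709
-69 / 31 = -2.23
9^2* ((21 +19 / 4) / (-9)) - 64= -1183 / 4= -295.75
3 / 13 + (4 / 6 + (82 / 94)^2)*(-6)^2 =1482543 / 28717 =51.63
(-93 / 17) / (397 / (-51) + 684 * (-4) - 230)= 279 / 151663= 0.00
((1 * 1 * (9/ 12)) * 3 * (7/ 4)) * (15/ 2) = 945/ 32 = 29.53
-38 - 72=-110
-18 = -18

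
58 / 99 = 0.59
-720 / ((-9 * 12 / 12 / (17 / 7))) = 1360 / 7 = 194.29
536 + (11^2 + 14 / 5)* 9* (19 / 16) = 148729 / 80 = 1859.11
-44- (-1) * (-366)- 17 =-427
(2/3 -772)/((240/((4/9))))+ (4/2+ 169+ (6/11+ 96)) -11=255.12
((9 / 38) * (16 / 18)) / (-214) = -2 / 2033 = -0.00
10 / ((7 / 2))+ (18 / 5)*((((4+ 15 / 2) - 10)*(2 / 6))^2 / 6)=421 / 140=3.01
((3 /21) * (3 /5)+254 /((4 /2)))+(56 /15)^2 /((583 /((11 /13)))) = 137932192 /1085175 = 127.11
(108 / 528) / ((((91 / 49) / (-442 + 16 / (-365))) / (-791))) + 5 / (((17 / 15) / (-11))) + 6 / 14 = 477803607111 / 12422410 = 38463.04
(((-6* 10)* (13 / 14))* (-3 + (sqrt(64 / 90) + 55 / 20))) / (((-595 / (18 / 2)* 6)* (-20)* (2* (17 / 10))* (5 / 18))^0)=195 / 14 - 104* sqrt(10) / 7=-33.05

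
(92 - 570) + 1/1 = -477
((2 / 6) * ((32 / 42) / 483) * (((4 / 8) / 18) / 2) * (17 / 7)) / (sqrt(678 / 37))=17 * sqrt(25086) / 649872153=0.00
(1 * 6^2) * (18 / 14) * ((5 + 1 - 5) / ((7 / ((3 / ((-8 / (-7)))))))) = 243 / 14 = 17.36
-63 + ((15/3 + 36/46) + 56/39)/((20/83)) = -118559/3588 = -33.04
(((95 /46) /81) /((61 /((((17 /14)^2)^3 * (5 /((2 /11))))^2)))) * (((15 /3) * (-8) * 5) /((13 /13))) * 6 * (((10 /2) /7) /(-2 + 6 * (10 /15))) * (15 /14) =-104644415889939104609375 /70155655093160534016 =-1491.60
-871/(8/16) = -1742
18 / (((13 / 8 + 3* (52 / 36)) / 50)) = 21600 / 143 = 151.05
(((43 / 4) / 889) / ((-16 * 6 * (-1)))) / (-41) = -43 / 13996416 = -0.00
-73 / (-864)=73 / 864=0.08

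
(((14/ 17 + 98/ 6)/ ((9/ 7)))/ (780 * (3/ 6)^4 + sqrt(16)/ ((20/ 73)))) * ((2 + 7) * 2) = 35000/ 9231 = 3.79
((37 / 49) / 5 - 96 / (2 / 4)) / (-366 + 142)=47003 / 54880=0.86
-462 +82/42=-9661/21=-460.05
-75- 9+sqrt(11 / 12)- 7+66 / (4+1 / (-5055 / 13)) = -136837 / 1837+sqrt(33) / 6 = -73.53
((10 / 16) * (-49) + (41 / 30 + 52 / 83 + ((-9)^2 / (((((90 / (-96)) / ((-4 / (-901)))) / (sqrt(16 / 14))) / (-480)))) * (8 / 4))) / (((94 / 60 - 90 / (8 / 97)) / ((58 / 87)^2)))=570346 / 48839607 - 17694720 * sqrt(14) / 412357967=-0.15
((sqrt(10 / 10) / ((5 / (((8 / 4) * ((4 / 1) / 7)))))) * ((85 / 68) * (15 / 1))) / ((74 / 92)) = 1380 / 259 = 5.33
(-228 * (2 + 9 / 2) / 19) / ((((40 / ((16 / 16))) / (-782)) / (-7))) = -106743 / 10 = -10674.30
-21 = -21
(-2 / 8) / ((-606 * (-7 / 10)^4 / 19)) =23750 / 727503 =0.03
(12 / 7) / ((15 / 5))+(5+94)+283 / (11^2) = 86318 / 847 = 101.91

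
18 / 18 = 1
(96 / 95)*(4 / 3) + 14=1458 / 95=15.35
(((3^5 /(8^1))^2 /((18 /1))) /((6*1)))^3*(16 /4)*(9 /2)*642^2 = 9700607289512907 /2097152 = 4625610012.78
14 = 14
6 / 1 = 6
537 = 537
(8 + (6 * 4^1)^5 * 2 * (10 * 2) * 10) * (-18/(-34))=28665446472/17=1686202733.65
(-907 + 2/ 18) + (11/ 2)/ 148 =-906.85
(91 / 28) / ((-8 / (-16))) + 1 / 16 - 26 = -311 / 16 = -19.44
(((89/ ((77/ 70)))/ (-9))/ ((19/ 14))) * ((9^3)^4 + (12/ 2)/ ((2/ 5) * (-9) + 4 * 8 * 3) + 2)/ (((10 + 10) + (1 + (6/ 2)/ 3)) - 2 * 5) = -155904307309.01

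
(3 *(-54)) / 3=-54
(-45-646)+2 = -689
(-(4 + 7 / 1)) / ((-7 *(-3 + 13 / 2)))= 22 / 49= 0.45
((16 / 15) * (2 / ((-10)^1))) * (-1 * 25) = 16 / 3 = 5.33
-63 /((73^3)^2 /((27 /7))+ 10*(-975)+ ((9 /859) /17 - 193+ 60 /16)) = -99358812 /61878128106522731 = -0.00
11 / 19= 0.58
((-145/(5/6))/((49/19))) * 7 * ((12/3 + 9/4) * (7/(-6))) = 13775/4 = 3443.75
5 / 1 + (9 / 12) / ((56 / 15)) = 1165 / 224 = 5.20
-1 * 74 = -74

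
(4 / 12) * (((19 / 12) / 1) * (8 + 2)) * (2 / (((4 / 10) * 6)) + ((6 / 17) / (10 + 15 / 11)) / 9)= 202711 / 45900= 4.42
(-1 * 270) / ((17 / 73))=-19710 / 17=-1159.41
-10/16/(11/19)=-95/88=-1.08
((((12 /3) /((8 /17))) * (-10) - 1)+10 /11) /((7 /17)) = -15912 /77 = -206.65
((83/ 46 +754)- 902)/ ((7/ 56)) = -26900/ 23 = -1169.57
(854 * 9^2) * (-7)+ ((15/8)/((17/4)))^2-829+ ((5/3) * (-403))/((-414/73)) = -348118439537/717876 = -484928.37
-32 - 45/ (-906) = -9649/ 302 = -31.95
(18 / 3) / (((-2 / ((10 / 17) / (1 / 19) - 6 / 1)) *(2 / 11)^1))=-1452 / 17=-85.41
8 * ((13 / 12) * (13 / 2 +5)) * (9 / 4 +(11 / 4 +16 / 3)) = 9269 / 9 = 1029.89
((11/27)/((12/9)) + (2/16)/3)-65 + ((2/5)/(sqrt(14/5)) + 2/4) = -4619/72 + sqrt(70)/35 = -63.91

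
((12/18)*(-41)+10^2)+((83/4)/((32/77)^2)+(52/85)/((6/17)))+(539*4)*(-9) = -393409673/20480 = -19209.46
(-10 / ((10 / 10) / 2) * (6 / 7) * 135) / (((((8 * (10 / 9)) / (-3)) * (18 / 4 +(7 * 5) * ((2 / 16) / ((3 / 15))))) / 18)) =787320 / 1477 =533.05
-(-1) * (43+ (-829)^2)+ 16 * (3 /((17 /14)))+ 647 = 11695499 /17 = 687970.53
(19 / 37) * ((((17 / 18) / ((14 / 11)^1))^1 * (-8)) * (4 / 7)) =-1.74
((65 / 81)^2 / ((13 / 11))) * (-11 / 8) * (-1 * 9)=39325 / 5832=6.74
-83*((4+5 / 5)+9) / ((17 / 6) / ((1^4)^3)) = -6972 / 17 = -410.12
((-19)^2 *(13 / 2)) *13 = 61009 / 2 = 30504.50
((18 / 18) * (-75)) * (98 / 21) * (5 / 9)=-194.44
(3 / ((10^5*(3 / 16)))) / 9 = 1 / 56250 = 0.00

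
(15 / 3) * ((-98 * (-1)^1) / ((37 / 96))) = 47040 / 37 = 1271.35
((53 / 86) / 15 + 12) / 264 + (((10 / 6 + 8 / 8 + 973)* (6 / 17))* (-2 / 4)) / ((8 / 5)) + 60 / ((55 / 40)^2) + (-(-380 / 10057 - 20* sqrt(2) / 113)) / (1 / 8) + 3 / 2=-47412524402443 / 640477229040 + 160* sqrt(2) / 113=-72.02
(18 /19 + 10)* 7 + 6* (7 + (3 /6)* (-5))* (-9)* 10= -44714 /19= -2353.37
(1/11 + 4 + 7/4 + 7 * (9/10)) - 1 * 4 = 1791/220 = 8.14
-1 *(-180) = 180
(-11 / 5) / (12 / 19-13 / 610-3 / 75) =-127490 / 33047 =-3.86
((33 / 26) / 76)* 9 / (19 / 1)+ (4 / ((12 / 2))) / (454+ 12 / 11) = 2643157 / 281917896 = 0.01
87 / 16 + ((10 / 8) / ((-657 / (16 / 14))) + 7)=915041 / 73584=12.44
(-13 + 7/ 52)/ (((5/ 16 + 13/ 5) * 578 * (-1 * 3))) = 0.00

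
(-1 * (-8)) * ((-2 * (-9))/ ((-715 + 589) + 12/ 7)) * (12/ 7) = -1.99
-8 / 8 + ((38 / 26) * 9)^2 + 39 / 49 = 1431119 / 8281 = 172.82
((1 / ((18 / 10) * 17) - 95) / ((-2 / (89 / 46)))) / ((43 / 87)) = 18750965 / 100878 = 185.88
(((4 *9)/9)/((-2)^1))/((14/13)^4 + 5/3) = -171366/258053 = -0.66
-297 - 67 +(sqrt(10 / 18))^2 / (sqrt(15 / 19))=-364 +sqrt(285) / 27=-363.37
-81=-81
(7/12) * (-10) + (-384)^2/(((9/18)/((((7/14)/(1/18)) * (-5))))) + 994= -79620311/6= -13270051.83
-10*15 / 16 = -75 / 8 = -9.38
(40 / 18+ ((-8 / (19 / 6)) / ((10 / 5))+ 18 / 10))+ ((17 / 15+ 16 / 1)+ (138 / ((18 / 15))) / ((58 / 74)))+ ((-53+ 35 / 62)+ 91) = 315422779 / 1537290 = 205.18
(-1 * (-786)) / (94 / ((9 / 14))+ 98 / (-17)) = 60129 / 10745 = 5.60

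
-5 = -5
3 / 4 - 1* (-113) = 455 / 4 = 113.75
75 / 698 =0.11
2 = 2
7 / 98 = 1 / 14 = 0.07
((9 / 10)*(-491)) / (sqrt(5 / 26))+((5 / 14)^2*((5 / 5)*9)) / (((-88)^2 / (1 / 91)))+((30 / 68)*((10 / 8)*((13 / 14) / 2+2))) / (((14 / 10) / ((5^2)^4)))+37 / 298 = 132661087580558893 / 349862985472 - 4419*sqrt(130) / 50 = 378172.43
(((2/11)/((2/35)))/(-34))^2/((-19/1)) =-1225/2657644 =-0.00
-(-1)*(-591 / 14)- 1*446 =-6835 / 14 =-488.21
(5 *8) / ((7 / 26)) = 1040 / 7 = 148.57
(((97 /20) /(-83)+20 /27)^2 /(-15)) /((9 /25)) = -935197561 /10847694960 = -0.09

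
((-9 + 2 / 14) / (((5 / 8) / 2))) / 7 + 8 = 968 / 245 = 3.95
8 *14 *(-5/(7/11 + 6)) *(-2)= 12320/73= 168.77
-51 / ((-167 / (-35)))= -1785 / 167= -10.69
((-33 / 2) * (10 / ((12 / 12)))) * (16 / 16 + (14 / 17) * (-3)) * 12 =49500 / 17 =2911.76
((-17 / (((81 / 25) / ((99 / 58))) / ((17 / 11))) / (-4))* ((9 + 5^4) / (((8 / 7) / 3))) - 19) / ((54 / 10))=79896895 / 75168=1062.91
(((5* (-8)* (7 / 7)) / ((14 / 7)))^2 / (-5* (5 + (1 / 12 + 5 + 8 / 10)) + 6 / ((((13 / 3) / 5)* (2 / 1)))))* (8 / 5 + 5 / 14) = -854880 / 55643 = -15.36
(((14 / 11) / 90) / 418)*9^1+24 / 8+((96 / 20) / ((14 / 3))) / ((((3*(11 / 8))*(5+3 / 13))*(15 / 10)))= 8295207 / 2735810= 3.03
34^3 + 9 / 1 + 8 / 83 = 3262987 / 83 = 39313.10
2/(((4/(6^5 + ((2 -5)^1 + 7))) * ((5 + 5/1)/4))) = 1556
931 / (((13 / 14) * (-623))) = -1862 / 1157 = -1.61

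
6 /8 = 3 /4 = 0.75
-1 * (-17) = 17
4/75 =0.05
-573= -573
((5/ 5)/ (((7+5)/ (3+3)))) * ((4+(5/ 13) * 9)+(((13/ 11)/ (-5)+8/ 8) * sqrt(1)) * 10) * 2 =2159/ 143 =15.10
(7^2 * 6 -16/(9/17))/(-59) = -2374/531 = -4.47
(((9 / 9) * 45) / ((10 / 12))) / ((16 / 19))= 513 / 8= 64.12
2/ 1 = 2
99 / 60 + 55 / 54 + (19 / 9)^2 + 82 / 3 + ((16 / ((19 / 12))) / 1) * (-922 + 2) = -285096163 / 30780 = -9262.38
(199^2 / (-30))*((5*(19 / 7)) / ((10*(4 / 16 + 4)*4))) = -752419 / 7140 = -105.38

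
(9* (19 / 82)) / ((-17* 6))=-57 / 2788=-0.02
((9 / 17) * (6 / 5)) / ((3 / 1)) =18 / 85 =0.21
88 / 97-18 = -1658 / 97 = -17.09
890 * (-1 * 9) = -8010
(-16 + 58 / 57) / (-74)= 427 / 2109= 0.20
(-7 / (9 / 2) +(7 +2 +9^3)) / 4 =1657 / 9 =184.11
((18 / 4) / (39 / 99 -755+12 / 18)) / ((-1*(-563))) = -297 / 28014880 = -0.00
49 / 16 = 3.06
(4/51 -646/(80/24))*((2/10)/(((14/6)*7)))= -7057/2975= -2.37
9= 9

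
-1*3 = -3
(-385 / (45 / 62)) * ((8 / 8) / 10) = -2387 / 45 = -53.04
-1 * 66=-66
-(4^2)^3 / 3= -4096 / 3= -1365.33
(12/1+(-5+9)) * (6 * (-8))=-768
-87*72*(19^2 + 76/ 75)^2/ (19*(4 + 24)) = -6750987546/ 4375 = -1543082.87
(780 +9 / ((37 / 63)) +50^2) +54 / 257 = 31337237 / 9509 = 3295.53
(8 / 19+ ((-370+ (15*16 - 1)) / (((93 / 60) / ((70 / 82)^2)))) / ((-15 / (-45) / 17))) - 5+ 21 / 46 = -143248008933 / 45545014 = -3145.20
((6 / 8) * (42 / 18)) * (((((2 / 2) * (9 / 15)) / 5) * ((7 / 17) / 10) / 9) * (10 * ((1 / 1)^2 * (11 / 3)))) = 539 / 15300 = 0.04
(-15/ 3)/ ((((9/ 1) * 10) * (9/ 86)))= -43/ 81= -0.53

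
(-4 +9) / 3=5 / 3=1.67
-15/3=-5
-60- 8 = -68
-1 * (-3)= 3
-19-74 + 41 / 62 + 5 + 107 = 19.66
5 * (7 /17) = 35 /17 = 2.06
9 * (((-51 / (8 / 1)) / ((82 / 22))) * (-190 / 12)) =159885 / 656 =243.73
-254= -254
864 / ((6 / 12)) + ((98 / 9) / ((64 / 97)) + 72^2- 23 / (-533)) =1063559621 / 153504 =6928.55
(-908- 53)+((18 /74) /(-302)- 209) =-13073589 /11174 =-1170.00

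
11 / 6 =1.83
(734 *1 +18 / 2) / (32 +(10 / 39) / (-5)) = 28977 / 1246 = 23.26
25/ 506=0.05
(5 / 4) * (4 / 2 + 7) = 45 / 4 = 11.25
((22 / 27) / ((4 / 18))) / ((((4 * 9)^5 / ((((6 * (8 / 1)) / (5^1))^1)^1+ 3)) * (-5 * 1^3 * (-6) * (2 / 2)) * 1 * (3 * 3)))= 77 / 27209779200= 0.00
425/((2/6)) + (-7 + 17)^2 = 1375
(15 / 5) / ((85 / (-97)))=-3.42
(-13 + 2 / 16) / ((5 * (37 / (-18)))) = 927 / 740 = 1.25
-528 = -528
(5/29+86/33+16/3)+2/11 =7937/957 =8.29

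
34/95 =0.36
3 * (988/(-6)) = -494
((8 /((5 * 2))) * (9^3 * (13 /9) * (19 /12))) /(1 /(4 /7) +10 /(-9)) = 240084 /115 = 2087.69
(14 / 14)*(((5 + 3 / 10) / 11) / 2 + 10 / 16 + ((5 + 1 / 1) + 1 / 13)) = 6.94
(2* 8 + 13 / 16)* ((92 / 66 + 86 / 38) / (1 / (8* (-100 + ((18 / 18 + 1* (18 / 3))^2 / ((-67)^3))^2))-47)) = -1859875596650876561 / 1421754112100125474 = -1.31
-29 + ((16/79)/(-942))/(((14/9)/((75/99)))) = -27695999/955031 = -29.00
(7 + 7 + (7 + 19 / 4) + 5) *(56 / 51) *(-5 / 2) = -1435 / 17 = -84.41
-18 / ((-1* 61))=18 / 61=0.30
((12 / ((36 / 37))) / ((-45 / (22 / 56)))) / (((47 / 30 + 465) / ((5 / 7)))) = -2035 / 12345354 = -0.00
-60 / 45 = -4 / 3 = -1.33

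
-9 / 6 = -3 / 2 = -1.50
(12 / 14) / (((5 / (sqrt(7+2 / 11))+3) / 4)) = 1422 / 763 -30 * sqrt(869) / 763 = 0.70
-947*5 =-4735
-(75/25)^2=-9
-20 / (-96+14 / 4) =8 / 37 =0.22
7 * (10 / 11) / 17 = 70 / 187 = 0.37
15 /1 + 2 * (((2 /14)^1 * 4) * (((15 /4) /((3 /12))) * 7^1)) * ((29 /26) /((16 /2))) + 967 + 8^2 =27631 /26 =1062.73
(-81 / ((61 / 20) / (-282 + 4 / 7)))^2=55860746.01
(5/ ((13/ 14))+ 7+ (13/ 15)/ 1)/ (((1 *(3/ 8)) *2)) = 10336/ 585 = 17.67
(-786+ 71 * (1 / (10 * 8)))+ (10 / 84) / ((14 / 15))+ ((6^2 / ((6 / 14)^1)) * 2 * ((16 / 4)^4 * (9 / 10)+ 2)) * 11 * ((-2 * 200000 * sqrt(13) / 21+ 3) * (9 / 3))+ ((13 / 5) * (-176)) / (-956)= 3620565540133 / 936880 - 24541440000 * sqrt(13)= -88481555801.43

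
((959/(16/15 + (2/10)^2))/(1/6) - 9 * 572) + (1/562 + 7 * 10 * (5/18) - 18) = 22184573/419814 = 52.84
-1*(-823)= 823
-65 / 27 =-2.41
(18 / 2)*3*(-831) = -22437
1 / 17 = 0.06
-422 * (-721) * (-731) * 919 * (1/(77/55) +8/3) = -2073198627854/3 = -691066209284.67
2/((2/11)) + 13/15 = 178/15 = 11.87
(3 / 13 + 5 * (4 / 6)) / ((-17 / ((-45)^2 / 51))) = -31275 / 3757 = -8.32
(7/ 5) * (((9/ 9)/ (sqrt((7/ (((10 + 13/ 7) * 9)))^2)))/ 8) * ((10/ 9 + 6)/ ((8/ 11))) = 26.09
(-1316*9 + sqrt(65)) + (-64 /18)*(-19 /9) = -958756 /81 + sqrt(65) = -11828.43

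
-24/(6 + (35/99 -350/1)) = 2376/34021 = 0.07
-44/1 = -44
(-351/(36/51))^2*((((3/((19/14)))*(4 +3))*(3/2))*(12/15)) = 1744649361/380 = 4591182.53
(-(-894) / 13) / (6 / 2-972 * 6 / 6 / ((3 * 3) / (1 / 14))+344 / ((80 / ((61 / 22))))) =1376760 / 144313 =9.54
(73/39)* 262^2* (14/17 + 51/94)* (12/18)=10939039196/93483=117016.35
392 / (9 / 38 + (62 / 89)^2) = 117991216 / 217361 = 542.84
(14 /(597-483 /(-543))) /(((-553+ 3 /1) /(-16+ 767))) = -951517 /29759950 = -0.03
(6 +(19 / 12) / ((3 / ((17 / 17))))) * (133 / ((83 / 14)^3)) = 21440930 / 5146083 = 4.17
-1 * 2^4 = -16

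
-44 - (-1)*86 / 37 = -1542 / 37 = -41.68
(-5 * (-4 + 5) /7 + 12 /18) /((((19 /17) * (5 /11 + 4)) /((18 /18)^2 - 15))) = 374 /2793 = 0.13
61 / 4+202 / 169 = 11117 / 676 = 16.45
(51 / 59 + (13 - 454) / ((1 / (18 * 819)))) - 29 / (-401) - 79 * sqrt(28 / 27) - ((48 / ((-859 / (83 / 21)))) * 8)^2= -5561269406271546768 / 855418802371 - 158 * sqrt(21) / 9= -6501304.63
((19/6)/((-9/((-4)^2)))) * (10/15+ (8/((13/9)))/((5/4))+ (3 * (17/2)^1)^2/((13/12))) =-17941928/5265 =-3407.77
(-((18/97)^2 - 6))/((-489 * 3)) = -18710/4601001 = -0.00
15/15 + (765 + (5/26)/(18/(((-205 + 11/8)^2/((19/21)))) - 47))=5795794524251/7566351806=766.00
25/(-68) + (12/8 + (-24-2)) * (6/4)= -37.12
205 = 205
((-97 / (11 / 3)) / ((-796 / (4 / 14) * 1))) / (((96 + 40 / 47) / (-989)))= -13526553 / 139500592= -0.10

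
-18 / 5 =-3.60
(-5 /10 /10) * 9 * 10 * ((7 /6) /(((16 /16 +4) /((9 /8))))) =-189 /160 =-1.18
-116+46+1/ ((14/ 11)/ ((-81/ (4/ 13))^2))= 12181219/ 224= 54380.44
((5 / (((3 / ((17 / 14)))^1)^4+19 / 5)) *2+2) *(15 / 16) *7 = 504876855 / 34290758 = 14.72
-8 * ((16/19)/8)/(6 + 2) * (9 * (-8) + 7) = 130/19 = 6.84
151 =151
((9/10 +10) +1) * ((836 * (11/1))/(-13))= -8417.88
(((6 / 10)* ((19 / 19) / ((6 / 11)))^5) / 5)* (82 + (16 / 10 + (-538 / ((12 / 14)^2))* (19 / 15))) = -2097.52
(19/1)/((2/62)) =589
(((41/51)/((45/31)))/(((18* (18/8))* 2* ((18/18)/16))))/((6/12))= 40672/185895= 0.22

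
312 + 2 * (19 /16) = 2515 /8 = 314.38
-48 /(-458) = 24 /229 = 0.10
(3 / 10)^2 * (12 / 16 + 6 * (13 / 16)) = 81 / 160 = 0.51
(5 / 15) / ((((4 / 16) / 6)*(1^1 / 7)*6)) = 28 / 3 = 9.33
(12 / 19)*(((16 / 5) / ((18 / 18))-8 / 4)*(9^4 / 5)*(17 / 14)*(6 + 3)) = 36137988 / 3325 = 10868.57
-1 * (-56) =56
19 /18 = 1.06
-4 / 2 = -2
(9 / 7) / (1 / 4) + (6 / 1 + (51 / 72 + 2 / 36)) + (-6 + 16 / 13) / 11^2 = 11.87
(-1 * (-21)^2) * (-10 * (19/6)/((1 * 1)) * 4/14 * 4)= 15960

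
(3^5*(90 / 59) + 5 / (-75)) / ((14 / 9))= 983973 / 4130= 238.25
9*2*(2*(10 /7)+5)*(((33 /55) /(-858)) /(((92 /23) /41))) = -369 /364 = -1.01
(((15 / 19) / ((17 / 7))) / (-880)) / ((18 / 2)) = -7 / 170544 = -0.00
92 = 92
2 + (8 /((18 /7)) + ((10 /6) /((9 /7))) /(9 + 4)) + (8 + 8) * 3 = 18677 /351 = 53.21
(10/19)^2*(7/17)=700/6137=0.11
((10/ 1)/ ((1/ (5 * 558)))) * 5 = 139500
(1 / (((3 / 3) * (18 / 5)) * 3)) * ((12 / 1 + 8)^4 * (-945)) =-14000000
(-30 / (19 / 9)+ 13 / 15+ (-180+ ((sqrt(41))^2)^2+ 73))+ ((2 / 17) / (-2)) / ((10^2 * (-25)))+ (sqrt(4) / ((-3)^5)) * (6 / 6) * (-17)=306263309117 / 196222500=1560.80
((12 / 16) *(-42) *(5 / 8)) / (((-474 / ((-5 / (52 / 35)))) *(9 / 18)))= -18375 / 65728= -0.28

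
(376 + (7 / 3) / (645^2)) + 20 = 396.00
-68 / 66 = -34 / 33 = -1.03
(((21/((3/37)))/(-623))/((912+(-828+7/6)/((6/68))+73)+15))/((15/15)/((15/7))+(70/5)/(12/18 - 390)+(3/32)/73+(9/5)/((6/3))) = 0.00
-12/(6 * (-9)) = 2/9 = 0.22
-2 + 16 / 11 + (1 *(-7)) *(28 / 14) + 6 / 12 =-14.05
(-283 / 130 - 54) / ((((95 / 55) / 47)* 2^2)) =-3775651 / 9880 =-382.15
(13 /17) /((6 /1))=0.13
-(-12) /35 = 12 /35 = 0.34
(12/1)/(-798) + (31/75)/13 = 2173/129675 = 0.02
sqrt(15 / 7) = sqrt(105) / 7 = 1.46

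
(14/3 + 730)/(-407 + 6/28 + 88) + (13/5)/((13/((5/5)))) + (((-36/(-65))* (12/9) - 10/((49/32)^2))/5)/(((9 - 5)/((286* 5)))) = -8173185079/32146989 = -254.24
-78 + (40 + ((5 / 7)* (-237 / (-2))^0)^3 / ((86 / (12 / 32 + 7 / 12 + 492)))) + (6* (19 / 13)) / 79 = -26029023599 / 727066704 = -35.80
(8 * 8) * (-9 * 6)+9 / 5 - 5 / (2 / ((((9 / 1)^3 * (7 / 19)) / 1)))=-4125.65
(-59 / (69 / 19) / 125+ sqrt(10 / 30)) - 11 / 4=-99359 / 34500+ sqrt(3) / 3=-2.30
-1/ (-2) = 1/ 2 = 0.50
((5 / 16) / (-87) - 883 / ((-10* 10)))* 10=307159 / 3480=88.26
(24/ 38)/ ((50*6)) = 1/ 475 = 0.00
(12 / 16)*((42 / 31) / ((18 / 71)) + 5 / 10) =1087 / 248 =4.38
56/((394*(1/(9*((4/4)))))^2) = 1134/38809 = 0.03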